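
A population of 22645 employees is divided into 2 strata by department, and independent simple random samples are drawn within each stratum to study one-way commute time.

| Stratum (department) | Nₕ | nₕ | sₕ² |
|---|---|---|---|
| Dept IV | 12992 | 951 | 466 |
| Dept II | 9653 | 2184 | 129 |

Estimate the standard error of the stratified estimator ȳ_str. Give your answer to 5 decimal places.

Var(ȳ_str) = Σₕ Wₕ²(1 − fₕ)sₕ²/nₕ with Wₕ = Nₕ/N, N = 22645.
Dept IV: Wₕ = 0.57372488; term = 0.57372488²·(1 − 0.07319889)·466/951 = 0.14948559.
Dept II: Wₕ = 0.42627512; term = 0.42627512²·(1 − 0.22625091)·129/2184 = 0.0083045708.
Sum = 0.15779016.
SE = √(0.15779016) = 0.39723.

0.39723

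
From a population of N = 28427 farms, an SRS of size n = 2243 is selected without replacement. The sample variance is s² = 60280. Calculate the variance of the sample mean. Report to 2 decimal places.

24.75

Under SRS without replacement, Var(ȳ) = (1 − f)·s²/n with f = n/N = 2243/28427 = 0.07890386.
Var(ȳ) = (1 − 0.07890386)·60280/2243 = 0.92109614·26.874721 = 24.754202.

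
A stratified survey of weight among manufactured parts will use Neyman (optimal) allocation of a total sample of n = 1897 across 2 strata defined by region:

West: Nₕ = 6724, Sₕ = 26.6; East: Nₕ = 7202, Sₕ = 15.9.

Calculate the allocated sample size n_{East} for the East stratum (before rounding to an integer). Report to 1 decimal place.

Neyman allocation: nₕ = n·NₕSₕ / Σⱼ NⱼSⱼ.
Σ NⱼSⱼ = 6724·26.6 + 7202·15.9 = 293370.2.
n_{East} = 1897·7202·15.9 / 293370.2 = 740.5.

740.5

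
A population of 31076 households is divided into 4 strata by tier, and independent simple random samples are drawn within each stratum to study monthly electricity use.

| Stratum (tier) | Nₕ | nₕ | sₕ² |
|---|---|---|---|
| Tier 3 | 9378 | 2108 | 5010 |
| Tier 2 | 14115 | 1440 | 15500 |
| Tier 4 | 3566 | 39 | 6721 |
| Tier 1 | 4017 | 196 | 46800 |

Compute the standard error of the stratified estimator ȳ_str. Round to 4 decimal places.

Var(ȳ_str) = Σₕ Wₕ²(1 − fₕ)sₕ²/nₕ with Wₕ = Nₕ/N, N = 31076.
Tier 3: Wₕ = 0.30177629; term = 0.30177629²·(1 − 0.22478140)·5010/2108 = 0.16778825.
Tier 2: Wₕ = 0.45420904; term = 0.45420904²·(1 − 0.10201913)·15500/1440 = 1.9941041.
Tier 4: Wₕ = 0.11475093; term = 0.11475093²·(1 − 0.01093662)·6721/39 = 2.2444289.
Tier 1: Wₕ = 0.12926374; term = 0.12926374²·(1 − 0.04879263)·46800/196 = 3.7950581.
Sum = 8.2013794.
SE = √(8.2013794) = 2.8638.

2.8638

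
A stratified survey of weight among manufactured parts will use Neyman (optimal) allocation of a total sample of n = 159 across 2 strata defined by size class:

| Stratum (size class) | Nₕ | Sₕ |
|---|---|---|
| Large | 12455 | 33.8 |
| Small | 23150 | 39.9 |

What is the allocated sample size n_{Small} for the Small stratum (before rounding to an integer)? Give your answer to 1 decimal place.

109.2

Neyman allocation: nₕ = n·NₕSₕ / Σⱼ NⱼSⱼ.
Σ NⱼSⱼ = 12455·33.8 + 23150·39.9 = 1.344664 × 10^6.
n_{Small} = 159·23150·39.9 / (1.344664 × 10^6) = 109.2.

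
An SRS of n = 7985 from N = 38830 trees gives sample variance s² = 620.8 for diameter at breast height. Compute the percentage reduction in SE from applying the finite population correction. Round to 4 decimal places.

f = n/N = 7985/38830 = 0.20563997.
SE_no-fpc = √(s²/n) = 0.27882929; SE_fpc = √((1−f)s²/n) = 0.24851184.
Ratio = √(1−f) = 0.89126878. Reduction = 100·(1 − 0.89126878) = 10.8731%.

10.8731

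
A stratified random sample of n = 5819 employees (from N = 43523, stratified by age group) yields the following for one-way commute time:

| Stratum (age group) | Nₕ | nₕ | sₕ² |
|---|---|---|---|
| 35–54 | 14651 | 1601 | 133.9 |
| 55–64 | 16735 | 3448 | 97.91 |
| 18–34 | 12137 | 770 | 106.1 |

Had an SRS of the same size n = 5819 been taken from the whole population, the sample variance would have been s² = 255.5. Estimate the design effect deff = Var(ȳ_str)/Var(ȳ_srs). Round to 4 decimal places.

0.5734

Var(ȳ_str) = Σ Wₕ²(1−fₕ)sₕ²/nₕ with Wₕ = Nₕ/43523:
  35–54: (14651/43523)²·(1−1601/14651)·133.9/1601 = 0.0084416896
  55–64: (16735/43523)²·(1−3448/16735)·97.91/3448 = 0.003333303
  18–34: (12137/43523)²·(1−770/12137)·106.1/770 = 0.01003562
  → Var(ȳ_str) = 0.021810613.
Var(ȳ_srs) = (1 − 5819/43523)·255.5/5819 = 0.038037429.
deff = 0.021810613 / 0.038037429 = 0.5734.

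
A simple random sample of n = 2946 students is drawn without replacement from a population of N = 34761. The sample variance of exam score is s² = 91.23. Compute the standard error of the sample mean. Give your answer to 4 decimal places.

Under SRS without replacement, Var(ȳ) = (1 − f)·s²/n with f = n/N = 2946/34761 = 0.08475015.
Var(ȳ) = (1 − 0.08475015)·91.23/2946 = 0.91524985·0.030967413 = 0.02834292.
SE(ȳ) = √(0.02834292) = 0.1684.

0.1684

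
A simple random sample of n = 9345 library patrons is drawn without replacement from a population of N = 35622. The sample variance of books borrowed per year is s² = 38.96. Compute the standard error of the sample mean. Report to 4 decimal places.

Under SRS without replacement, Var(ȳ) = (1 − f)·s²/n with f = n/N = 9345/35622 = 0.26233788.
Var(ȳ) = (1 − 0.26233788)·38.96/9345 = 0.73766212·0.0041690744 = 0.0030753682.
SE(ȳ) = √(0.0030753682) = 0.0555.

0.0555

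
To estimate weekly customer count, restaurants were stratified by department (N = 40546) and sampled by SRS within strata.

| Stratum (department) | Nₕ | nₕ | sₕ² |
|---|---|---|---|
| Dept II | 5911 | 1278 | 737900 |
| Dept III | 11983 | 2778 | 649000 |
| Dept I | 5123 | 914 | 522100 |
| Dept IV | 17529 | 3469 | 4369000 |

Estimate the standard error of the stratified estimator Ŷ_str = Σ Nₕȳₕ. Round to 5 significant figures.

603570

Var(Ŷ_str) = Σₕ Nₕ²(1 − fₕ)sₕ²/nₕ.
Dept II: 5911²·(1 − 1278/5911)·737900/1278 = 1.5812113 × 10^10.
Dept III: 11983²·(1 − 2778/11983)·649000/2778 = 2.5769252 × 10^10.
Dept I: 5123²·(1 − 914/5123)·522100/914 = 1.2317166 × 10^10.
Dept IV: 17529²·(1 − 3469/17529)·4369000/3469 = 3.1039892 × 10^11.
Sum = 3.6429745 × 10^11.
SE = √(3.6429745 × 10^11) = 603570.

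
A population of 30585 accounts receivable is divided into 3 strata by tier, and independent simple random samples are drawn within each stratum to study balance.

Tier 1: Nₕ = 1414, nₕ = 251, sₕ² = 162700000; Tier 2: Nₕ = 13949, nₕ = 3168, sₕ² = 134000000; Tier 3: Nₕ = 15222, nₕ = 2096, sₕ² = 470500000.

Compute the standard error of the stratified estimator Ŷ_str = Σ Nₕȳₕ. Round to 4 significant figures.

7.230 × 10^6

Var(Ŷ_str) = Σₕ Nₕ²(1 − fₕ)sₕ²/nₕ.
Tier 1: 1414²·(1 − 251/1414)·162700000/251 = 1.065965 × 10^12.
Tier 2: 13949²·(1 − 3168/13949)·134000000/3168 = 6.3609465 × 10^12.
Tier 3: 15222²·(1 − 2096/15222)·470500000/2096 = 4.4851035 × 10^13.
Sum = 5.2277947 × 10^13.
SE = √(5.2277947 × 10^13) = 7.230 × 10^6.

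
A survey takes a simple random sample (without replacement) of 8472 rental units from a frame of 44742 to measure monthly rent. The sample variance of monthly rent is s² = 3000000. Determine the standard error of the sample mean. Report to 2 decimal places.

Under SRS without replacement, Var(ȳ) = (1 − f)·s²/n with f = n/N = 8472/44742 = 0.18935229.
Var(ȳ) = (1 − 0.18935229)·3000000/8472 = 0.81064771·354.10765 = 287.05656.
SE(ȳ) = √(287.05656) = 16.94.

16.94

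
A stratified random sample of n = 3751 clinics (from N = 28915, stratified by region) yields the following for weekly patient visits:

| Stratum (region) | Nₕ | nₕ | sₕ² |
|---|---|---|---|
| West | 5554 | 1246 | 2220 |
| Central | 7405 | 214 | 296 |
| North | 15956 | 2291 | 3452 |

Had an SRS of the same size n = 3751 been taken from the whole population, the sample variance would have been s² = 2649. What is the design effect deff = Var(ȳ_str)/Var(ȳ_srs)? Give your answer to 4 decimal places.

Var(ȳ_str) = Σ Wₕ²(1−fₕ)sₕ²/nₕ with Wₕ = Nₕ/28915:
  West: (5554/28915)²·(1−1246/5554)·2220/1246 = 0.05098825
  Central: (7405/28915)²·(1−214/7405)·296/214 = 0.088093912
  North: (15956/28915)²·(1−2291/15956)·3452/2291 = 0.39294609
  → Var(ȳ_str) = 0.53202825.
Var(ȳ_srs) = (1 − 3751/28915)·2649/3751 = 0.61459833.
deff = 0.53202825 / 0.61459833 = 0.8657.

0.8657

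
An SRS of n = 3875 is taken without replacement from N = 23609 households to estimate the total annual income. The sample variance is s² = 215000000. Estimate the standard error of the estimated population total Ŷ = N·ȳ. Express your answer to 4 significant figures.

5.084 × 10^6

Var(Ŷ) = N²·Var(ȳ) = N²·(1 − n/N)·s²/n.
f = 3875/23609 = 0.16413232; Var(ȳ) = 0.83586768·215000000/3875 = 46377.174.
Var(Ŷ) = 23609² · 46377.174 = 2.5849936 × 10^13.
SE(Ŷ) = √(2.5849936 × 10^13) = 5.084 × 10^6.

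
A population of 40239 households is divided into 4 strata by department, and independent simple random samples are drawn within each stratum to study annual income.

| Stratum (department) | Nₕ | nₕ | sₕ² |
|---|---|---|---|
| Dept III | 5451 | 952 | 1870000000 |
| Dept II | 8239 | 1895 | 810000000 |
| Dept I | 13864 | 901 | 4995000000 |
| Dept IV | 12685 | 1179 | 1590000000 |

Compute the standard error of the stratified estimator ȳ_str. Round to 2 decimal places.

Var(ȳ_str) = Σₕ Wₕ²(1 − fₕ)sₕ²/nₕ with Wₕ = Nₕ/N, N = 40239.
Dept III: Wₕ = 0.13546559; term = 0.13546559²·(1 − 0.17464685)·1870000000/952 = 29751.062.
Dept II: Wₕ = 0.20475161; term = 0.20475161²·(1 − 0.23000364)·810000000/1895 = 13798.095.
Dept I: Wₕ = 0.34454137; term = 0.34454137²·(1 − 0.06498846)·4995000000/901 = 615333.29.
Dept IV: Wₕ = 0.31524143; term = 0.31524143²·(1 − 0.09294442)·1590000000/1179 = 121563.67.
Sum = 780446.12.
SE = √(780446.12) = 883.43.

883.43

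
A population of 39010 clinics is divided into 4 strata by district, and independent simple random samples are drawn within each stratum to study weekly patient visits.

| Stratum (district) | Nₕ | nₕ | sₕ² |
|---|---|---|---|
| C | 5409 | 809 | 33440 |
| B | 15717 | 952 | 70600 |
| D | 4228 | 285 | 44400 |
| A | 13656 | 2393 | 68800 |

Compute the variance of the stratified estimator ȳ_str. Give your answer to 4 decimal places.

Var(ȳ_str) = Σₕ Wₕ²(1 − fₕ)sₕ²/nₕ with Wₕ = Nₕ/N, N = 39010.
C: Wₕ = 0.13865675; term = 0.13865675²·(1 − 0.14956554)·33440/809 = 0.67583497.
B: Wₕ = 0.40289669; term = 0.40289669²·(1 − 0.06057136)·70600/952 = 11.308863.
D: Wₕ = 0.10838247; term = 0.10838247²·(1 − 0.06740776)·44400/285 = 1.7066638.
A: Wₕ = 0.35006409; term = 0.35006409²·(1 − 0.17523433)·68800/2393 = 2.9058382.
Sum = 16.5972.

16.5972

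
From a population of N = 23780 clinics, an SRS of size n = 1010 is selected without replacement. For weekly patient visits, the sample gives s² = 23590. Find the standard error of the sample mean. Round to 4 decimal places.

Under SRS without replacement, Var(ȳ) = (1 − f)·s²/n with f = n/N = 1010/23780 = 0.04247267.
Var(ȳ) = (1 − 0.04247267)·23590/1010 = 0.95752733·23.356436 = 22.364426.
SE(ȳ) = √(22.364426) = 4.7291.

4.7291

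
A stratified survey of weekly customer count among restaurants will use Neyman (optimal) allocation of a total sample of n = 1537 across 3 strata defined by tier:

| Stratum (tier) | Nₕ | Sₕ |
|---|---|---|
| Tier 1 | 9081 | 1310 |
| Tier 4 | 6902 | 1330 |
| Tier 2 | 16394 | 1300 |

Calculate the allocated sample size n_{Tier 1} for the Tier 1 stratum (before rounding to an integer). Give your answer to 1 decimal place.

Neyman allocation: nₕ = n·NₕSₕ / Σⱼ NⱼSⱼ.
Σ NⱼSⱼ = 9081·1310 + 6902·1330 + 16394·1300 = 4.238797 × 10^7.
n_{Tier 1} = 1537·9081·1310 / (4.238797 × 10^7) = 431.4.

431.4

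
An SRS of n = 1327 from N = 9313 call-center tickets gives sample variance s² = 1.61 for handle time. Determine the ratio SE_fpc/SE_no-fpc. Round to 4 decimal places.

f = n/N = 1327/9313 = 0.14248899.
SE_no-fpc = √(s²/n) = 0.034831925; SE_fpc = √((1−f)s²/n) = 0.032255021.
Ratio = √(1−f) = 0.92601890.

0.9260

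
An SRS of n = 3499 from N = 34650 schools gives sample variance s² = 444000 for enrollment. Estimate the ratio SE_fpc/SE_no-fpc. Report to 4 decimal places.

f = n/N = 3499/34650 = 0.10098124.
SE_no-fpc = √(s²/n) = 11.264697; SE_fpc = √((1−f)s²/n) = 10.680803.
Ratio = √(1−f) = 0.94816600.

0.9482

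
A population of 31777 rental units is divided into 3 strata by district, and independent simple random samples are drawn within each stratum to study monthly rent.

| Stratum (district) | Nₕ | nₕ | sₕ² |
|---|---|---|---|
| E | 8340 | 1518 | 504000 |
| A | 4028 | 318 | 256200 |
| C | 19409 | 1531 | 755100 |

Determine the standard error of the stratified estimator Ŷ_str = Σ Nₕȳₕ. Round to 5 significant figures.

Var(Ŷ_str) = Σₕ Nₕ²(1 − fₕ)sₕ²/nₕ.
E: 8340²·(1 − 1518/8340)·504000/1518 = 1.8890199 × 10^10.
A: 4028²·(1 − 318/4028)·256200/318 = 1.2039692 × 10^10.
C: 19409²·(1 − 1531/19409)·755100/1531 = 1.7113994 × 10^11.
Sum = 2.0206983 × 10^11.
SE = √(2.0206983 × 10^11) = 449520.

449520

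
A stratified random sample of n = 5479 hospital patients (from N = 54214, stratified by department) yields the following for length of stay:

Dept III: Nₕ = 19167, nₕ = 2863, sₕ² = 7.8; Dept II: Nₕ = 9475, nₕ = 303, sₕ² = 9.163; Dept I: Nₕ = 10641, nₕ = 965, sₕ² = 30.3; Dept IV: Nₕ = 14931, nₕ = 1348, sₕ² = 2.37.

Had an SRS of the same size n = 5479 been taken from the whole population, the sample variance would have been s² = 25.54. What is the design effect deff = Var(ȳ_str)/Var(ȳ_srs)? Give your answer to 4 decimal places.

0.5740

Var(ȳ_str) = Σ Wₕ²(1−fₕ)sₕ²/nₕ with Wₕ = Nₕ/54214:
  Dept III: (19167/54214)²·(1−2863/19167)·7.8/2863 = 2.8966676 × 10^-4
  Dept II: (9475/54214)²·(1−303/9475)·9.163/303 = 8.9416037 × 10^-4
  Dept I: (10641/54214)²·(1−965/10641)·30.3/965 = 0.0010999444
  Dept IV: (14931/54214)²·(1−1348/14931)·2.37/1348 = 1.2131658 × 10^-4
  → Var(ȳ_str) = 0.0024050881.
Var(ȳ_srs) = (1 − 5479/54214)·25.54/5479 = 0.0041903385.
deff = 0.0024050881 / 0.0041903385 = 0.5740.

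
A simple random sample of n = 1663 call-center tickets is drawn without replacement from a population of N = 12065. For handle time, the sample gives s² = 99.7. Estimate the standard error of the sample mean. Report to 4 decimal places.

0.2274

Under SRS without replacement, Var(ȳ) = (1 − f)·s²/n with f = n/N = 1663/12065 = 0.13783672.
Var(ȳ) = (1 − 0.13783672)·99.7/1663 = 0.86216328·0.059951894 = 0.051688322.
SE(ȳ) = √(0.051688322) = 0.2274.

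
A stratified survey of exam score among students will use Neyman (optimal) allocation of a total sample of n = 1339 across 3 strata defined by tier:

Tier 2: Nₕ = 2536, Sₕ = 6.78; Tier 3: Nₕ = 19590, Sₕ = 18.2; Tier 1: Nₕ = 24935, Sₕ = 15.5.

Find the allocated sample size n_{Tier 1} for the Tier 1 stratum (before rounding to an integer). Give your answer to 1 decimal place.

680.7

Neyman allocation: nₕ = n·NₕSₕ / Σⱼ NⱼSⱼ.
Σ NⱼSⱼ = 2536·6.78 + 19590·18.2 + 24935·15.5 = 760224.58.
n_{Tier 1} = 1339·24935·15.5 / 760224.58 = 680.7.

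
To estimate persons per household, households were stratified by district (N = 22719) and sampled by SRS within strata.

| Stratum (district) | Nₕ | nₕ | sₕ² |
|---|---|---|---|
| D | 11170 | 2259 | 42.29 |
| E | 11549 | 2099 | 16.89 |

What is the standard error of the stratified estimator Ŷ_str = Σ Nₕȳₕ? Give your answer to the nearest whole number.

Var(Ŷ_str) = Σₕ Nₕ²(1 − fₕ)sₕ²/nₕ.
D: 11170²·(1 − 2259/11170)·42.29/2259 = 1.8633785 × 10^6.
E: 11549²·(1 − 2099/11549)·16.89/2099 = 878199.94.
Sum = 2.7415784 × 10^6.
SE = √(2.7415784 × 10^6) = 1656.

1656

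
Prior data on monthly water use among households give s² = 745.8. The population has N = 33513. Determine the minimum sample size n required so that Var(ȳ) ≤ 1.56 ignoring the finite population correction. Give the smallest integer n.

479

Without fpc, n₀ = s²/D = 745.8/1.56 = 478.0769.
Rounding up, n = 479.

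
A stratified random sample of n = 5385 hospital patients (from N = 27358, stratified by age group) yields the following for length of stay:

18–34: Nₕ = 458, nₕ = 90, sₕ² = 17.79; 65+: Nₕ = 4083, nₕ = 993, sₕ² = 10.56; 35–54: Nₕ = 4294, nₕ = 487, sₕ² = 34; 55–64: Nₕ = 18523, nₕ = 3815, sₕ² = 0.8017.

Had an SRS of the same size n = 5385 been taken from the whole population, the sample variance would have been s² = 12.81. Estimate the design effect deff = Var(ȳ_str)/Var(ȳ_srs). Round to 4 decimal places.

0.9553

Var(ȳ_str) = Σ Wₕ²(1−fₕ)sₕ²/nₕ with Wₕ = Nₕ/27358:
  18–34: (458/27358)²·(1−90/458)·17.79/90 = 4.4512096 × 10^-5
  65+: (4083/27358)²·(1−993/4083)·10.56/993 = 1.7926018 × 10^-4
  35–54: (4294/27358)²·(1−487/4294)·34/487 = 0.0015248467
  55–64: (18523/27358)²·(1−3815/18523)·0.8017/3815 = 7.6491574 × 10^-5
  → Var(ȳ_str) = 0.0018251106.
Var(ȳ_srs) = (1 − 5385/27358)·12.81/5385 = 0.0019105941.
deff = 0.0018251106 / 0.0019105941 = 0.9553.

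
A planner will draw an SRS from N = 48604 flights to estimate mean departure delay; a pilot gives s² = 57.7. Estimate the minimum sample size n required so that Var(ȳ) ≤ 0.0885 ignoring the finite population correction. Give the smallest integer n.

Without fpc, n₀ = s²/D = 57.7/0.0885 = 651.9774.
Rounding up, n = 652.

652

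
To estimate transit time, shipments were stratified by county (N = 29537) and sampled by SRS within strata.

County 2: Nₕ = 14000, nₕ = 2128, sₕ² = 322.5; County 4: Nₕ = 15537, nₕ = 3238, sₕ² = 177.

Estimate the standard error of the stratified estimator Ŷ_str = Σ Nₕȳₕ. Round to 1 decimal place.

Var(Ŷ_str) = Σₕ Nₕ²(1 − fₕ)sₕ²/nₕ.
County 2: 14000²·(1 − 2128/14000)·322.5/2128 = 2.5188947 × 10^7.
County 4: 15537²·(1 − 3238/15537)·177/3238 = 1.04456 × 10^7.
Sum = 3.5634547 × 10^7.
SE = √(3.5634547 × 10^7) = 5969.5.

5969.5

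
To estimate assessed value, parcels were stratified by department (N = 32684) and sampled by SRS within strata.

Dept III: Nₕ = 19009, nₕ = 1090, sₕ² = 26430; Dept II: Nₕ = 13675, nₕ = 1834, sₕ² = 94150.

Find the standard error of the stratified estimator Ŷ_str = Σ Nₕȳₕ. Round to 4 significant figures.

128700

Var(Ŷ_str) = Σₕ Nₕ²(1 − fₕ)sₕ²/nₕ.
Dept III: 19009²·(1 − 1090/19009)·26430/1090 = 8.2593088 × 10^9.
Dept II: 13675²·(1 − 1834/13675)·94150/1834 = 8.3125967 × 10^9.
Sum = 1.6571906 × 10^10.
SE = √(1.6571906 × 10^10) = 128700.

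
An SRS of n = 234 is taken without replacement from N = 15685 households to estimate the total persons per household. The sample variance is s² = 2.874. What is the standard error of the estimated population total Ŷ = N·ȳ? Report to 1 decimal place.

Var(Ŷ) = N²·Var(ȳ) = N²·(1 − n/N)·s²/n.
f = 234/15685 = 0.01491871; Var(ȳ) = 0.98508129·2.874/234 = 0.012098819.
Var(Ŷ) = 15685² · 0.012098819 = 2.9765421 × 10^6.
SE(Ŷ) = √(2.9765421 × 10^6) = 1725.3.

1725.3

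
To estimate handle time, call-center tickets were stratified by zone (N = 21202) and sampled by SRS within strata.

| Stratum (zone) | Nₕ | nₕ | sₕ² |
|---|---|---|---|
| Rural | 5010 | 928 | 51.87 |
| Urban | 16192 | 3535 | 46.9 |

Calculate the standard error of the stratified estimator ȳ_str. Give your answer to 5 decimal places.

0.09269

Var(ȳ_str) = Σₕ Wₕ²(1 − fₕ)sₕ²/nₕ with Wₕ = Nₕ/N, N = 21202.
Rural: Wₕ = 0.23629846; term = 0.23629846²·(1 − 0.18522954)·51.87/928 = 0.0025428769.
Urban: Wₕ = 0.76370154; term = 0.76370154²·(1 − 0.21831769)·46.9/3535 = 0.006048686.
Sum = 0.0085915629.
SE = √(0.0085915629) = 0.09269.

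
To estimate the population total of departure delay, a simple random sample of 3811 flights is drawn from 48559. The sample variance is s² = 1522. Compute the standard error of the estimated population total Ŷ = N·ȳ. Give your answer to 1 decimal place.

29458.4

Var(Ŷ) = N²·Var(ȳ) = N²·(1 − n/N)·s²/n.
f = 3811/48559 = 0.07848185; Var(ȳ) = 0.92151815·1522/3811 = 0.36802693.
Var(Ŷ) = 48559² · 0.36802693 = 8.6779885 × 10^8.
SE(Ŷ) = √(8.6779885 × 10^8) = 29458.4.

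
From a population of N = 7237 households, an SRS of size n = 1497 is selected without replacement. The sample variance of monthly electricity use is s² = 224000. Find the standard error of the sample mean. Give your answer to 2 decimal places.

10.89

Under SRS without replacement, Var(ȳ) = (1 − f)·s²/n with f = n/N = 1497/7237 = 0.20685367.
Var(ȳ) = (1 − 0.20685367)·224000/1497 = 0.79314633·149.6326 = 118.68055.
SE(ȳ) = √(118.68055) = 10.89.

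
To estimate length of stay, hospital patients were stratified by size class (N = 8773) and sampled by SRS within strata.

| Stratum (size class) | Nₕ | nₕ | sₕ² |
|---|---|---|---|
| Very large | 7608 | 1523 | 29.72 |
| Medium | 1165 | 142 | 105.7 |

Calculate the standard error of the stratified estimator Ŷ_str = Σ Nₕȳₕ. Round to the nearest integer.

1338

Var(Ŷ_str) = Σₕ Nₕ²(1 − fₕ)sₕ²/nₕ.
Very large: 7608²·(1 − 1523/7608)·29.72/1523 = 903399.8.
Medium: 1165²·(1 − 142/1165)·105.7/142 = 887131.91.
Sum = 1.7905317 × 10^6.
SE = √(1.7905317 × 10^6) = 1338.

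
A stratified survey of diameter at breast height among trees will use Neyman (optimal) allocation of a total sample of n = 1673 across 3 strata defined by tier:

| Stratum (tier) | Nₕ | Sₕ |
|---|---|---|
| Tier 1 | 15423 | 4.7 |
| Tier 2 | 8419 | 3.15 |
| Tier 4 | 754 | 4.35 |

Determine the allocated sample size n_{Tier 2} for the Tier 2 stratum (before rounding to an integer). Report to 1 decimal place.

Neyman allocation: nₕ = n·NₕSₕ / Σⱼ NⱼSⱼ.
Σ NⱼSⱼ = 15423·4.7 + 8419·3.15 + 754·4.35 = 102287.85.
n_{Tier 2} = 1673·8419·3.15 / 102287.85 = 433.8.

433.8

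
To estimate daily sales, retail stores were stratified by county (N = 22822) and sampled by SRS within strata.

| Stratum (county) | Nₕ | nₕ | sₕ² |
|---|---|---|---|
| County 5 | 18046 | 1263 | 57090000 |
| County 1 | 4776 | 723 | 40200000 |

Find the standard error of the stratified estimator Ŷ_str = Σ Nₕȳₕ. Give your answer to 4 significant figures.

3.843 × 10^6

Var(Ŷ_str) = Σₕ Nₕ²(1 − fₕ)sₕ²/nₕ.
County 5: 18046²·(1 − 1263/18046)·57090000/1263 = 1.369012 × 10^13.
County 1: 4776²·(1 − 723/4776)·40200000/723 = 1.0762884 × 10^12.
Sum = 1.4766408 × 10^13.
SE = √(1.4766408 × 10^13) = 3.843 × 10^6.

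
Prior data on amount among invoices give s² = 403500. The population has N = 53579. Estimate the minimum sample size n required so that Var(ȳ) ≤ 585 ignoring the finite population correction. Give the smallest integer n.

Without fpc, n₀ = s²/D = 403500/585 = 689.7436.
Rounding up, n = 690.

690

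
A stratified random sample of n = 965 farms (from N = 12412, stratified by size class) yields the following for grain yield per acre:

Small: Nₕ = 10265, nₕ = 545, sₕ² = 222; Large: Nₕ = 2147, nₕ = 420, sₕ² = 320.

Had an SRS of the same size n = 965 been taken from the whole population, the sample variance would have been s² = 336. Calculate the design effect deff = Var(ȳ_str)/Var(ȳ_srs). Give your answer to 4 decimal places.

Var(ȳ_str) = Σ Wₕ²(1−fₕ)sₕ²/nₕ with Wₕ = Nₕ/12412:
  Small: (10265/12412)²·(1−545/10265)·222/545 = 0.26381419
  Large: (2147/12412)²·(1−420/2147)·320/420 = 0.01833756
  → Var(ȳ_str) = 0.28215175.
Var(ȳ_srs) = (1 − 965/12412)·336/965 = 0.32111595.
deff = 0.28215175 / 0.32111595 = 0.8787.

0.8787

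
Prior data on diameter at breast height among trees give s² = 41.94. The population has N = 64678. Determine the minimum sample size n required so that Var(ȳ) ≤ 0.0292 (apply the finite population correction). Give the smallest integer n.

Without fpc, n₀ = s²/D = 41.94/0.0292 = 1436.3014.
With fpc, (1 − n/N)·s²/n ≤ D requires n ≥ n₀/(1 + n₀/N) = 1436.3014/(1 + 1436.3014/64678) = 1405.0984.
Rounding up, n = 1406.

1406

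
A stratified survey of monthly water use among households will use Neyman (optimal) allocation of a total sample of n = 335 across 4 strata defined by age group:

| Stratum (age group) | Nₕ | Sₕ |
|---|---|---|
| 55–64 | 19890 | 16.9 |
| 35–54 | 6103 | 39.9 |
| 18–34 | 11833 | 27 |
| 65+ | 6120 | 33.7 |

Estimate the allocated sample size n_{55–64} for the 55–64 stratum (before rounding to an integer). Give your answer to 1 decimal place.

101.9

Neyman allocation: nₕ = n·NₕSₕ / Σⱼ NⱼSⱼ.
Σ NⱼSⱼ = 19890·16.9 + 6103·39.9 + 11833·27 + 6120·33.7 = 1.1053857 × 10^6.
n_{55–64} = 335·19890·16.9 / (1.1053857 × 10^6) = 101.9.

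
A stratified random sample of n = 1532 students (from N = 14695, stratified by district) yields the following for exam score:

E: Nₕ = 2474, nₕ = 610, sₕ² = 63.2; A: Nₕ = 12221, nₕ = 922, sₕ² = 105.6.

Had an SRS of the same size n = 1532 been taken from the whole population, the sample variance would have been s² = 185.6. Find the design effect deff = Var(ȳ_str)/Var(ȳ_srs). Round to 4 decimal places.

Var(ȳ_str) = Σ Wₕ²(1−fₕ)sₕ²/nₕ with Wₕ = Nₕ/14695:
  E: (2474/14695)²·(1−610/2474)·63.2/610 = 0.0022125529
  A: (12221/14695)²·(1−922/12221)·105.6/922 = 0.07323869
  → Var(ȳ_str) = 0.075451243.
Var(ȳ_srs) = (1 − 1532/14695)·185.6/1532 = 0.10851868.
deff = 0.075451243 / 0.10851868 = 0.6953.

0.6953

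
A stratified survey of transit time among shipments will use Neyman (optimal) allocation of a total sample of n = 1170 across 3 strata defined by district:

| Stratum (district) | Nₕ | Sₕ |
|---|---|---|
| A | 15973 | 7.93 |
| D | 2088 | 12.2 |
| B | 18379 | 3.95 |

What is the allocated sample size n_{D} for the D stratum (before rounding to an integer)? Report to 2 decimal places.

Neyman allocation: nₕ = n·NₕSₕ / Σⱼ NⱼSⱼ.
Σ NⱼSⱼ = 15973·7.93 + 2088·12.2 + 18379·3.95 = 224736.54.
n_{D} = 1170·2088·12.2 / 224736.54 = 132.62.

132.62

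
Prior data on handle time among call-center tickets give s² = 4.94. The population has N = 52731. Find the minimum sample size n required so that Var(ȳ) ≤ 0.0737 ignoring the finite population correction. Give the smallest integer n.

68

Without fpc, n₀ = s²/D = 4.94/0.0737 = 67.0285.
Rounding up, n = 68.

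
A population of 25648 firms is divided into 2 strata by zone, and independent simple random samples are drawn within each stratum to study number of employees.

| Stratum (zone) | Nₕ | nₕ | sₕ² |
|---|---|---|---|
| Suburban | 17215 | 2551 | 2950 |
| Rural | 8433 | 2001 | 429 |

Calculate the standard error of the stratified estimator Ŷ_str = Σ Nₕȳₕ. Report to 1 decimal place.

17422.8

Var(Ŷ_str) = Σₕ Nₕ²(1 − fₕ)sₕ²/nₕ.
Suburban: 17215²·(1 − 2551/17215)·2950/2551 = 2.9192483 × 10^8.
Rural: 8433²·(1 − 2001/8433)·429/2001 = 1.1628892 × 10^7.
Sum = 3.0355372 × 10^8.
SE = √(3.0355372 × 10^8) = 17422.8.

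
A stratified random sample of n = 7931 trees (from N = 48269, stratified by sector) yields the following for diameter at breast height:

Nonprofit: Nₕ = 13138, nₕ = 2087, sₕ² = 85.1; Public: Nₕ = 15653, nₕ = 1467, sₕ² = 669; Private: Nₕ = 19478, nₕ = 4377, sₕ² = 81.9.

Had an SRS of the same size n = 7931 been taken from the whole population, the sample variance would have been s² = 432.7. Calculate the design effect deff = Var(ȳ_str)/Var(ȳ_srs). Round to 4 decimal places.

1.0608

Var(ȳ_str) = Σ Wₕ²(1−fₕ)sₕ²/nₕ with Wₕ = Nₕ/48269:
  Nonprofit: (13138/48269)²·(1−2087/13138)·85.1/2087 = 0.0025409806
  Public: (15653/48269)²·(1−1467/15653)·669/1467 = 0.043462724
  Private: (19478/48269)²·(1−4377/19478)·81.9/4377 = 0.0023622226
  → Var(ȳ_str) = 0.048365927.
Var(ȳ_srs) = (1 − 7931/48269)·432.7/7931 = 0.045593718.
deff = 0.048365927 / 0.045593718 = 1.0608.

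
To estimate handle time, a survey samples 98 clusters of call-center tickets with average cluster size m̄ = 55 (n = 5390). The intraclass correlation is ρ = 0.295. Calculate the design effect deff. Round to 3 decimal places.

deff = 1 + (55 − 1)·0.295 = 1 + 15.93 = 16.93.

16.930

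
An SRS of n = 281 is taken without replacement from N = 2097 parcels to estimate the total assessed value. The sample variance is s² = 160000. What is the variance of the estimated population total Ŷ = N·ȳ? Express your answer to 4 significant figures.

2.168 × 10^9

Var(Ŷ) = N²·Var(ȳ) = N²·(1 − n/N)·s²/n.
f = 281/2097 = 0.13400095; Var(ȳ) = 0.86599905·160000/281 = 493.09554.
Var(Ŷ) = 2097² · 493.09554 = 2.1683428 × 10^9.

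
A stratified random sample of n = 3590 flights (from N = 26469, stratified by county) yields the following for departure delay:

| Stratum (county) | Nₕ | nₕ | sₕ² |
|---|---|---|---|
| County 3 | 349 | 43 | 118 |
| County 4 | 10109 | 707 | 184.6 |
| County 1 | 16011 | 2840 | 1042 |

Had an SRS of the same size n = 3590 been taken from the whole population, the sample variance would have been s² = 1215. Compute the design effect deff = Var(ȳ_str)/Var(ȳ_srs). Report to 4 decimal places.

Var(ȳ_str) = Σ Wₕ²(1−fₕ)sₕ²/nₕ with Wₕ = Nₕ/26469:
  County 3: (349/26469)²·(1−43/349)·118/43 = 4.1829757 × 10^-4
  County 4: (10109/26469)²·(1−707/10109)·184.6/707 = 0.035421395
  County 1: (16011/26469)²·(1−2840/16011)·1042/2840 = 0.11043622
  → Var(ȳ_str) = 0.14627591.
Var(ȳ_srs) = (1 − 3590/26469)·1215/3590 = 0.29253736.
deff = 0.14627591 / 0.29253736 = 0.5000.

0.5000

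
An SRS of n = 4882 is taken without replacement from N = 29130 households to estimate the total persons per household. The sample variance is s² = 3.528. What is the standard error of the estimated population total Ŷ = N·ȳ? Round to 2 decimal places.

Var(Ŷ) = N²·Var(ȳ) = N²·(1 − n/N)·s²/n.
f = 4882/29130 = 0.16759355; Var(ȳ) = 0.83240645·3.528/4882 = 6.0154239 × 10^-4.
Var(Ŷ) = 29130² · (6.0154239 × 10^-4) = 510442.95.
SE(Ŷ) = √(510442.95) = 714.45.

714.45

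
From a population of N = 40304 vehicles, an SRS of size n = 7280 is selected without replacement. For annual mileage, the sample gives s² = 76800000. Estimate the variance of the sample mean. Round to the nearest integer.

Under SRS without replacement, Var(ȳ) = (1 − f)·s²/n with f = n/N = 7280/40304 = 0.18062723.
Var(ȳ) = (1 − 0.18062723)·76800000/7280 = 0.81937277·10549.451 = 8643.9325.

8644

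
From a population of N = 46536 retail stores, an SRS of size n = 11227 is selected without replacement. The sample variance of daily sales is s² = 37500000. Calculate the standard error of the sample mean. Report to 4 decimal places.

50.3422

Under SRS without replacement, Var(ȳ) = (1 − f)·s²/n with f = n/N = 11227/46536 = 0.24125408.
Var(ȳ) = (1 − 0.24125408)·37500000/11227 = 0.75874592·3340.1621 = 2534.3344.
SE(ȳ) = √(2534.3344) = 50.3422.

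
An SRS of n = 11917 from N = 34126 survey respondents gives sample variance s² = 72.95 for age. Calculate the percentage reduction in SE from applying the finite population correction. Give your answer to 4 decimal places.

19.3282

f = n/N = 11917/34126 = 0.34920588.
SE_no-fpc = √(s²/n) = 0.078240061; SE_fpc = √((1−f)s²/n) = 0.063117674.
Ratio = √(1−f) = 0.80671811. Reduction = 100·(1 − 0.80671811) = 19.3282%.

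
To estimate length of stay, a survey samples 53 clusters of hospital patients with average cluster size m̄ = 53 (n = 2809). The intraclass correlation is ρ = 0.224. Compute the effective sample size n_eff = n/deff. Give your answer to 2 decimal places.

deff = 1 + (53 − 1)·0.224 = 1 + 11.648 = 12.648.
n_eff = 2809 / 12.648 = 222.09.

222.09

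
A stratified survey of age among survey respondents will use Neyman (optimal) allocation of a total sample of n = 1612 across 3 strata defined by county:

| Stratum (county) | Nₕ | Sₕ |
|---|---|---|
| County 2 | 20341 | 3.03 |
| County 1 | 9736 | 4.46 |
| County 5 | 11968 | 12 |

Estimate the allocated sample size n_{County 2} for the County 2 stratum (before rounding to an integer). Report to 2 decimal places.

Neyman allocation: nₕ = n·NₕSₕ / Σⱼ NⱼSⱼ.
Σ NⱼSⱼ = 20341·3.03 + 9736·4.46 + 11968·12 = 248671.79.
n_{County 2} = 1612·20341·3.03 / 248671.79 = 399.53.

399.53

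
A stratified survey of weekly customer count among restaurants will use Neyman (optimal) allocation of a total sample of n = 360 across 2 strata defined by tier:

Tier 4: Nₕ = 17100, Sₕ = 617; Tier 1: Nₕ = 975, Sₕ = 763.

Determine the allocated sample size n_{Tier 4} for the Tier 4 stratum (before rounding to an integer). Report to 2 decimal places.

336.29

Neyman allocation: nₕ = n·NₕSₕ / Σⱼ NⱼSⱼ.
Σ NⱼSⱼ = 17100·617 + 975·763 = 1.1294625 × 10^7.
n_{Tier 4} = 360·17100·617 / (1.1294625 × 10^7) = 336.29.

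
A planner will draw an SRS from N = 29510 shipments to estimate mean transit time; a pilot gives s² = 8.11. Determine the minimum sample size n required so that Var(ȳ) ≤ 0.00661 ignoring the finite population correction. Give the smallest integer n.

Without fpc, n₀ = s²/D = 8.11/0.00661 = 1226.9289.
Rounding up, n = 1227.

1227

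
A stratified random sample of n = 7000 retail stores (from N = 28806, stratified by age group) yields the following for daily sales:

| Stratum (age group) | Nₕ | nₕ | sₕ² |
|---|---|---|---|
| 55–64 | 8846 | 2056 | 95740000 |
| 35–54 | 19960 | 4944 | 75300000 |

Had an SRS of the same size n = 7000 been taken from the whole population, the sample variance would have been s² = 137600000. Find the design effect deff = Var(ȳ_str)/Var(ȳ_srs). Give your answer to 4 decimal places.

0.5962

Var(ȳ_str) = Σ Wₕ²(1−fₕ)sₕ²/nₕ with Wₕ = Nₕ/28806:
  55–64: (8846/28806)²·(1−2056/8846)·95740000/2056 = 3370.7078
  35–54: (19960/28806)²·(1−4944/19960)·75300000/4944 = 5501.3009
  → Var(ȳ_str) = 8872.0087.
Var(ȳ_srs) = (1 − 7000/28806)·137600000/7000 = 14880.36.
deff = 8872.0087 / 14880.36 = 0.5962.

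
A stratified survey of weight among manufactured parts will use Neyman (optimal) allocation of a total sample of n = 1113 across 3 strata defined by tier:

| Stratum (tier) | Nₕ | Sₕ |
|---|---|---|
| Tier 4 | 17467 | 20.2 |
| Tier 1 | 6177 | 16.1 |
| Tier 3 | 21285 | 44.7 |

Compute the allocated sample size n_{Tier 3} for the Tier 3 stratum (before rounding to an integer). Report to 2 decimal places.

754.39

Neyman allocation: nₕ = n·NₕSₕ / Σⱼ NⱼSⱼ.
Σ NⱼSⱼ = 17467·20.2 + 6177·16.1 + 21285·44.7 = 1.4037226 × 10^6.
n_{Tier 3} = 1113·21285·44.7 / (1.4037226 × 10^6) = 754.39.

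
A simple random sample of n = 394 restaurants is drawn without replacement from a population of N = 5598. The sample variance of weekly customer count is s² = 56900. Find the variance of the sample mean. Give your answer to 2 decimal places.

Under SRS without replacement, Var(ȳ) = (1 − f)·s²/n with f = n/N = 394/5598 = 0.07038228.
Var(ȳ) = (1 − 0.07038228)·56900/394 = 0.92961772·144.41624 = 134.2519.

134.25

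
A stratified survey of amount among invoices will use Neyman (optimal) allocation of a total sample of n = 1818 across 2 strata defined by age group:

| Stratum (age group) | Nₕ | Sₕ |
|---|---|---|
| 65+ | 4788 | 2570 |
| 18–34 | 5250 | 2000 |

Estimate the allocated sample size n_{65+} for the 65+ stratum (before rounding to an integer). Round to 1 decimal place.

Neyman allocation: nₕ = n·NₕSₕ / Σⱼ NⱼSⱼ.
Σ NⱼSⱼ = 4788·2570 + 5250·2000 = 2.280516 × 10^7.
n_{65+} = 1818·4788·2570 / (2.280516 × 10^7) = 981.0.

981.0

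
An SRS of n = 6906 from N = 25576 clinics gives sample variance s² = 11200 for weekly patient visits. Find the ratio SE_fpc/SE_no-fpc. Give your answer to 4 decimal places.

0.8544

f = n/N = 6906/25576 = 0.27001877.
SE_no-fpc = √(s²/n) = 1.2734905; SE_fpc = √((1−f)s²/n) = 1.0880568.
Ratio = √(1−f) = 0.85438939.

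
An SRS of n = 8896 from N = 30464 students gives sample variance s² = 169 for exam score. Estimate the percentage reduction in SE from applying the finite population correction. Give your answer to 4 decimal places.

15.8583

f = n/N = 8896/30464 = 0.29201681.
SE_no-fpc = √(s²/n) = 0.1378307; SE_fpc = √((1−f)s²/n) = 0.11597315.
Ratio = √(1−f) = 0.84141737. Reduction = 100·(1 − 0.84141737) = 15.8583%.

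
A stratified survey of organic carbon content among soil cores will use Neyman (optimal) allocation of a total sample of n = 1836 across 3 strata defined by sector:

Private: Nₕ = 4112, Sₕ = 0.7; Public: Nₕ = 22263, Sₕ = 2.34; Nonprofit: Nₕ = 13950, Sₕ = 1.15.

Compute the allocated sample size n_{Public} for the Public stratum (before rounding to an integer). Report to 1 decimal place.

Neyman allocation: nₕ = n·NₕSₕ / Σⱼ NⱼSⱼ.
Σ NⱼSⱼ = 4112·0.7 + 22263·2.34 + 13950·1.15 = 71016.32.
n_{Public} = 1836·22263·2.34 / 71016.32 = 1346.8.

1346.8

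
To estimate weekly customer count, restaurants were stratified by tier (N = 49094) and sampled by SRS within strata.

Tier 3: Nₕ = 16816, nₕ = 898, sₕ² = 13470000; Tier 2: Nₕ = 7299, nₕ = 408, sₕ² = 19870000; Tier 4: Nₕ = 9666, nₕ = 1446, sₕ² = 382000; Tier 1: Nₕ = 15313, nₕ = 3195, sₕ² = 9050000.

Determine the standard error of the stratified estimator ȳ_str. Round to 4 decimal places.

Var(ȳ_str) = Σₕ Wₕ²(1 − fₕ)sₕ²/nₕ with Wₕ = Nₕ/N, N = 49094.
Tier 3: Wₕ = 0.34252658; term = 0.34252658²·(1 − 0.05340152)·13470000/898 = 1665.8873.
Tier 2: Wₕ = 0.14867397; term = 0.14867397²·(1 − 0.05589807)·19870000/408 = 1016.3107.
Tier 4: Wₕ = 0.19688760; term = 0.19688760²·(1 − 0.14959652)·382000/1446 = 8.7087704.
Tier 1: Wₕ = 0.31191184; term = 0.31191184²·(1 − 0.20864625)·9050000/3195 = 218.07813.
Sum = 2908.9849.
SE = √(2908.9849) = 53.9350.

53.9350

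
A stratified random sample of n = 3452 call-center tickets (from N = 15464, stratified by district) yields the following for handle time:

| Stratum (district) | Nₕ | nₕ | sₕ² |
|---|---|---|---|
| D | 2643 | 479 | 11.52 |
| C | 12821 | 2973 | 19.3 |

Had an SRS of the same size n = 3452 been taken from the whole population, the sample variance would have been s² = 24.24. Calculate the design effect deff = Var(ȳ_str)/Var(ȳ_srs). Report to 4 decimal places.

0.7339

Var(ȳ_str) = Σ Wₕ²(1−fₕ)sₕ²/nₕ with Wₕ = Nₕ/15464:
  D: (2643/15464)²·(1−479/2643)·11.52/479 = 5.7521169 × 10^-4
  C: (12821/15464)²·(1−2973/12821)·19.3/2973 = 0.0034275883
  → Var(ȳ_str) = 0.0040028.
Var(ȳ_srs) = (1 − 3452/15464)·24.24/3452 = 0.0054545046.
deff = 0.0040028 / 0.0054545046 = 0.7339.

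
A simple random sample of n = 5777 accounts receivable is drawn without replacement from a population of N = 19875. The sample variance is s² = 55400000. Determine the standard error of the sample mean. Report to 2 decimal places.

82.48

Under SRS without replacement, Var(ȳ) = (1 − f)·s²/n with f = n/N = 5777/19875 = 0.29066667.
Var(ȳ) = (1 − 0.29066667)·55400000/5777 = 0.70933333·9589.7525 = 6802.3311.
SE(ȳ) = √(6802.3311) = 82.48.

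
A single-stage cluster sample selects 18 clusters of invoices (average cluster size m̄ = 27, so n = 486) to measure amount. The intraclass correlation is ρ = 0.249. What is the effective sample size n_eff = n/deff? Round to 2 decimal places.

deff = 1 + (27 − 1)·0.249 = 1 + 6.474 = 7.474.
n_eff = 486 / 7.474 = 65.03.

65.03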